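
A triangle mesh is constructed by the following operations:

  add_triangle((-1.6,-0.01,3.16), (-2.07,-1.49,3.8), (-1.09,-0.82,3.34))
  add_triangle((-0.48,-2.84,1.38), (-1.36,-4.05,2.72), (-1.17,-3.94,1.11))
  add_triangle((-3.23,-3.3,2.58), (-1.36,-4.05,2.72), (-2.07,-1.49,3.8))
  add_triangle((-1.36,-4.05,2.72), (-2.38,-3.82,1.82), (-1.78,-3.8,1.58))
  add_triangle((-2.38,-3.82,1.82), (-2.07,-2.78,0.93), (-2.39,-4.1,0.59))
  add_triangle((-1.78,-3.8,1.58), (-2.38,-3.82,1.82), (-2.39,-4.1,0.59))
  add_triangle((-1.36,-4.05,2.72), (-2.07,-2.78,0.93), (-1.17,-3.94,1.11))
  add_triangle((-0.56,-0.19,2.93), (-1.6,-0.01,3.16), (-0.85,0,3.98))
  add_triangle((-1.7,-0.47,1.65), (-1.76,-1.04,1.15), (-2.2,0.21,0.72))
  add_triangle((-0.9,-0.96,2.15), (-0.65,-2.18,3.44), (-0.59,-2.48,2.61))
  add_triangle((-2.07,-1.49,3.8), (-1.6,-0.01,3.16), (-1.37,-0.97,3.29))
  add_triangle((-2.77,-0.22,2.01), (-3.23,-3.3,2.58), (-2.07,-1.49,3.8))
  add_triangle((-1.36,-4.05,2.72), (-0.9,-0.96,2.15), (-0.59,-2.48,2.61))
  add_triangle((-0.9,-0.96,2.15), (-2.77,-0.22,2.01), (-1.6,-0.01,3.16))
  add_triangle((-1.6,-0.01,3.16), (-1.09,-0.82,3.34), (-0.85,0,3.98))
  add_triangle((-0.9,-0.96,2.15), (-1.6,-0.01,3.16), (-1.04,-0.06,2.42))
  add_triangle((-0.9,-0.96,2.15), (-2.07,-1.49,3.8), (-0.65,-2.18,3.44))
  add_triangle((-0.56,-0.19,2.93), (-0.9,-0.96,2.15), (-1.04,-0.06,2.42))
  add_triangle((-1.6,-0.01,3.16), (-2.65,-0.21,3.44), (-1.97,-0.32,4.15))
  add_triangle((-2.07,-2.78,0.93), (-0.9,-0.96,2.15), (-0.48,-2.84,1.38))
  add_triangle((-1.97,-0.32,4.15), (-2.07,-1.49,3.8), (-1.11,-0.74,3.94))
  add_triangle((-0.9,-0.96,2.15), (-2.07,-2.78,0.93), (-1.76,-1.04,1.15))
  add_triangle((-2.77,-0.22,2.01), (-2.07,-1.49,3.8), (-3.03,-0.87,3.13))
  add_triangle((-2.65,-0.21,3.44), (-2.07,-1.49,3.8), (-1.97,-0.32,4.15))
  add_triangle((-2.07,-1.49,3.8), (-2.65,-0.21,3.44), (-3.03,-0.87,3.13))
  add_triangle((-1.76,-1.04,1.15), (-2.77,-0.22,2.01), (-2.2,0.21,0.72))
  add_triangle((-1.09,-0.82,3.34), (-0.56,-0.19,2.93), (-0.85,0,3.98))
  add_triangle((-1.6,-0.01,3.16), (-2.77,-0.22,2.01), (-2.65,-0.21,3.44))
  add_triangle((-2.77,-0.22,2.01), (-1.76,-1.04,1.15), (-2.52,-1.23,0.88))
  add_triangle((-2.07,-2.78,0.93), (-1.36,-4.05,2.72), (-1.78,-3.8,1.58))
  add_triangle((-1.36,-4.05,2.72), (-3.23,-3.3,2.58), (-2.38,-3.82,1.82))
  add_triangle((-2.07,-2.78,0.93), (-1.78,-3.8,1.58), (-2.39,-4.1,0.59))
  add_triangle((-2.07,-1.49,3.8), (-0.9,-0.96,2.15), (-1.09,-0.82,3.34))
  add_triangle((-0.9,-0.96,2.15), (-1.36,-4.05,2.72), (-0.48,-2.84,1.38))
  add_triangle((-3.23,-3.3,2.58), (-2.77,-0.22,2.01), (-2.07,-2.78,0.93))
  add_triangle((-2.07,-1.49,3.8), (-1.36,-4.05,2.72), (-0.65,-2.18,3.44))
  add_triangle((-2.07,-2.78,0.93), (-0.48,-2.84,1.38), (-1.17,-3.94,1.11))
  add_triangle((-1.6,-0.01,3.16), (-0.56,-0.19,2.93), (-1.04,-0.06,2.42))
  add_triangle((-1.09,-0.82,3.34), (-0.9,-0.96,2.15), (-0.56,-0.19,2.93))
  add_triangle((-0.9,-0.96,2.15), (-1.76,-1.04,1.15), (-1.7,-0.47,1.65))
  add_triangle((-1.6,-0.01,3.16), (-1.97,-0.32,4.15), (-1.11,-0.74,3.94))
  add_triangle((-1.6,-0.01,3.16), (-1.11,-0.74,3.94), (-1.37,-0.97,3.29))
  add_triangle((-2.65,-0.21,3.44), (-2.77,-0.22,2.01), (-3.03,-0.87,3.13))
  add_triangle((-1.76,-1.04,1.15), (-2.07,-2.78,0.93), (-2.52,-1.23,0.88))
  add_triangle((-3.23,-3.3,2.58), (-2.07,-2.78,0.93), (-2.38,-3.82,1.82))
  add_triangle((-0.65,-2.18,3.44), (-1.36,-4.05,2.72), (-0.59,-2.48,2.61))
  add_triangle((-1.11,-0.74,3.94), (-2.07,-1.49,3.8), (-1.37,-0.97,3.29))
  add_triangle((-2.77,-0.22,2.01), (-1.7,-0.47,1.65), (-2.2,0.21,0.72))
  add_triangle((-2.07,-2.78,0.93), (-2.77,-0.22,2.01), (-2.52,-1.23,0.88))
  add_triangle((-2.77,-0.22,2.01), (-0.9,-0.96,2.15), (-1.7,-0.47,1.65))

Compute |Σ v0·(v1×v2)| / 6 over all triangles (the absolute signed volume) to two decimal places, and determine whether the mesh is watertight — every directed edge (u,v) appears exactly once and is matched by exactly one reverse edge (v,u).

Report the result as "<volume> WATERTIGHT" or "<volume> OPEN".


Per-triangle v0·(v1×v2)/6:
  t1: +0.5301
  t2: +0.4367
  t3: +3.6240
  t4: +0.4664
  t5: +0.3347
  t6: +0.4859
  t7: +1.2752
  t8: -0.1170
  t9: -0.3513
  t10: -0.2562
  t11: -0.3040
  t12: +3.0842
  t13: -0.6149
  t14: -0.9009
  t15: +0.5007
  t16: -0.0878
  t17: +0.0521
  t18: -0.2546
  t19: +0.1606
  t20: -1.4221
  t21: +0.7098
  t22: -0.7664
  t23: -0.0977
  t24: +0.8522
  t25: +0.7800
  t26: +0.3868
  t27: +0.0832
  t28: +0.0816
  t29: -0.3338
  t30: -0.4270
  t31: +1.3372
  t32: -0.4749
  t33: +0.1381
  t34: +0.2757
  t35: +1.0890
  t36: +2.2485
  t37: -0.5089
  t38: -0.0078
  t39: +0.0369
  t40: -0.3126
  t41: +0.0927
  t42: -0.3339
  t43: +0.4410
  t44: -0.3822
  t45: +0.5117
  t46: +0.2715
  t47: +0.0052
  t48: -0.0616
  t49: +0.8735
  t50: -0.0607
Σ = +13.0887 → |volume| = 13.09

Directed edges: 150 total, each appears once with its reverse present → watertight.

13.09 WATERTIGHT


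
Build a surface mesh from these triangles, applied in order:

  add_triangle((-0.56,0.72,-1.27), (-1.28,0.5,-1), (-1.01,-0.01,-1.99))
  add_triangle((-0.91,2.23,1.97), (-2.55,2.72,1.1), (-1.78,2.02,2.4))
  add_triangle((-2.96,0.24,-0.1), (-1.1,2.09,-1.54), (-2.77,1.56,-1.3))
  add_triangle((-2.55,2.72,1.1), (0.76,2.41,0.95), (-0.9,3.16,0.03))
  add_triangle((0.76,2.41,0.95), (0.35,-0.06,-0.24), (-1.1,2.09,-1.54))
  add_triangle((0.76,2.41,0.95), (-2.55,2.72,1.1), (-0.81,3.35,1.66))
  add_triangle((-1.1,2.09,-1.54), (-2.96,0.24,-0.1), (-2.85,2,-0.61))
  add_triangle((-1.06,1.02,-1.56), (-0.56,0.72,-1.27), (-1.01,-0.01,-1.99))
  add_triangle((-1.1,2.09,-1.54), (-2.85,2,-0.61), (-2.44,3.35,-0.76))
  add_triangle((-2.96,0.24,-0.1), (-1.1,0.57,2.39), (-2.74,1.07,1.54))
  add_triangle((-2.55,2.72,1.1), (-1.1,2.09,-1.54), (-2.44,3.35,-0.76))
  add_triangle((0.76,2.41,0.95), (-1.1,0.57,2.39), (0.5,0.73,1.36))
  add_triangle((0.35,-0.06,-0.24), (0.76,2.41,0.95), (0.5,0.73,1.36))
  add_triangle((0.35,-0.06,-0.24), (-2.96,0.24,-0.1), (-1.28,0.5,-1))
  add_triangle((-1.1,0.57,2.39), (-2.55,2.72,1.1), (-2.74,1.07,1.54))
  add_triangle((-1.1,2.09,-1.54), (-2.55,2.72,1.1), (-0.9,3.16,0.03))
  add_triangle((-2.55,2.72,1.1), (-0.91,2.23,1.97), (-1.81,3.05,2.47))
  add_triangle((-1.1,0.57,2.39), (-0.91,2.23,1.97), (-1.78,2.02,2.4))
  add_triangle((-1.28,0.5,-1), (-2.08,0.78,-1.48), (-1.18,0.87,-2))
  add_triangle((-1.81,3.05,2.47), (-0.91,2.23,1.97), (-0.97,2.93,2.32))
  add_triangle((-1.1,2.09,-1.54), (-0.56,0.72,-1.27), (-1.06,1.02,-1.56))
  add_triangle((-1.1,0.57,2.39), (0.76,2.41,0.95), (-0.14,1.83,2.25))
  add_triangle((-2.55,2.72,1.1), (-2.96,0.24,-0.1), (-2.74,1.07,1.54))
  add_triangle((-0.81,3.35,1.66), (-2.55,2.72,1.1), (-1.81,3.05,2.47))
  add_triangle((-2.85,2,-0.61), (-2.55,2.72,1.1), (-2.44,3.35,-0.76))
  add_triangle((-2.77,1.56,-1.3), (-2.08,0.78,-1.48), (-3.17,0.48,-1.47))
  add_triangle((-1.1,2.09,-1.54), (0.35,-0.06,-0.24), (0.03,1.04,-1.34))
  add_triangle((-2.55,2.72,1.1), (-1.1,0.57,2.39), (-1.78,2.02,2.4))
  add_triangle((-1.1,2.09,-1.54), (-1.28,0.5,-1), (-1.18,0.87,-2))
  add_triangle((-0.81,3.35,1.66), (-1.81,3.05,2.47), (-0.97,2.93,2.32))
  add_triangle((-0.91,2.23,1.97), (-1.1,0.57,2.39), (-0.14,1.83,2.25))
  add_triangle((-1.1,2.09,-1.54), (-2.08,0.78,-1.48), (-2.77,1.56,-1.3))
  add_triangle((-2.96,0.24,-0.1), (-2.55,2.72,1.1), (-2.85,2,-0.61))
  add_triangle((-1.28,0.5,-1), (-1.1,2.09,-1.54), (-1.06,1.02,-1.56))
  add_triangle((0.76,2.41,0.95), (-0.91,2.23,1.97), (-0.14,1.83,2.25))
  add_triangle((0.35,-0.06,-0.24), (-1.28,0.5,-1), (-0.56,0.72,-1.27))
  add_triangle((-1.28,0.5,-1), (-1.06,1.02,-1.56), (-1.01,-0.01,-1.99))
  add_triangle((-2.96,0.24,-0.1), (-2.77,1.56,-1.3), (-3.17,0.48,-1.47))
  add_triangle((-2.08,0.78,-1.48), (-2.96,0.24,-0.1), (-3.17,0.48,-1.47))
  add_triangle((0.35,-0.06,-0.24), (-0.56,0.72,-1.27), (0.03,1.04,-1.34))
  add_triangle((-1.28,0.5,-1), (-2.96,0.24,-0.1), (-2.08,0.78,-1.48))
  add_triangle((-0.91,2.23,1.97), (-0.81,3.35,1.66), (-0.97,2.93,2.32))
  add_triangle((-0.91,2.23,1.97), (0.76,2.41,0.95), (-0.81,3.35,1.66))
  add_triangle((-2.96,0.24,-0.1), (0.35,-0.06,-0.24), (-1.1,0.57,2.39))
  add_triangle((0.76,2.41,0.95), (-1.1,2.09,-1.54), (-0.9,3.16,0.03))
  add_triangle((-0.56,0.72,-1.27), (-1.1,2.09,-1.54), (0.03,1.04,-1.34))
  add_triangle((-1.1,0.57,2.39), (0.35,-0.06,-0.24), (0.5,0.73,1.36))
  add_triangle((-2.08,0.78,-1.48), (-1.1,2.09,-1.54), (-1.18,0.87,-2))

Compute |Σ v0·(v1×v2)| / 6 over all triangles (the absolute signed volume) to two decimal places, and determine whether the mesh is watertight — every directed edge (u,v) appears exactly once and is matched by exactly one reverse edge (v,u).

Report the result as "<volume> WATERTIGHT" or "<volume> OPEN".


Per-triangle v0·(v1×v2)/6:
  t1: -0.2003
  t2: +0.7922
  t3: +0.2007
  t4: +1.6851
  t5: +0.5031
  t6: +0.4438
  t7: +0.8044
  t8: +0.0935
  t9: +0.8660
  t10: +0.6280
  t11: +0.0663
  t12: +0.7858
  t13: +0.1823
  t14: +0.0641
  t15: +1.4164
  t16: +1.7440
  t17: -0.1537
  t18: +0.4716
  t19: +0.0052
  t20: +0.0752
  t21: +0.0838
  t22: -0.1621
  t23: +1.5280
  t24: +1.1613
  t25: +1.3854
  t26: +0.3068
  t27: +0.0065
  t28: +0.5173
  t29: -0.3225
  t30: +0.3799
  t31: +0.6296
  t32: +0.5270
  t33: +1.6721
  t34: +0.1712
  t35: +0.6763
  t36: +0.0413
  t37: +0.2184
  t38: +0.7652
  t39: -0.2560
  t40: +0.0528
  t41: +0.0130
  t42: -0.0534
  t43: +0.5979
  t44: -0.0219
  t45: +0.9418
  t46: +0.1849
  t47: +0.0399
  t48: +0.5626
Σ = +22.1210 → |volume| = 22.12

Directed edges: 144 total, each appears once with its reverse present → watertight.

22.12 WATERTIGHT


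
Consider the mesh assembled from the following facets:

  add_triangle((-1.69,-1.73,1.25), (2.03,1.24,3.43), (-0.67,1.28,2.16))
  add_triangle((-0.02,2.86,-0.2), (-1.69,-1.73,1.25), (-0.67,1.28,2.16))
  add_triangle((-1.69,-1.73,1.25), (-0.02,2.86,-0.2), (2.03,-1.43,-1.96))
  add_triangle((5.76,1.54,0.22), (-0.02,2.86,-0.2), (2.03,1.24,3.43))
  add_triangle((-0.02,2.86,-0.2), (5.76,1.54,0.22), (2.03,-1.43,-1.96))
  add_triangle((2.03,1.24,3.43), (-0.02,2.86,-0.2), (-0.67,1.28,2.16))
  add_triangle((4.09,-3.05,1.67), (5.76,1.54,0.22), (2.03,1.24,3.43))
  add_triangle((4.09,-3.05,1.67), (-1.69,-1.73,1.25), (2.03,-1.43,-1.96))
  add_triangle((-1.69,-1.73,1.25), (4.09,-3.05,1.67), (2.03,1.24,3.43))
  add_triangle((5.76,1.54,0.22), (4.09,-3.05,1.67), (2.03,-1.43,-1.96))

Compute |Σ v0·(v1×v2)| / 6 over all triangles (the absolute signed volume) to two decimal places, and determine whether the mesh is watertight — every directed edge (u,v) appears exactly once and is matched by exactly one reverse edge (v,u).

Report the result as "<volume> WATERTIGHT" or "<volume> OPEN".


Per-triangle v0·(v1×v2)/6:
  t1: +3.1235
  t2: +1.4693
  t3: +0.5842
  t4: +9.3551
  t5: +5.9820
  t6: +3.2941
  t7: +14.3486
  t8: +5.5739
  t9: +8.9439
  t10: +10.9717
Σ = +63.6465 → |volume| = 63.65

Directed edges: 30 total, each appears once with its reverse present → watertight.

63.65 WATERTIGHT


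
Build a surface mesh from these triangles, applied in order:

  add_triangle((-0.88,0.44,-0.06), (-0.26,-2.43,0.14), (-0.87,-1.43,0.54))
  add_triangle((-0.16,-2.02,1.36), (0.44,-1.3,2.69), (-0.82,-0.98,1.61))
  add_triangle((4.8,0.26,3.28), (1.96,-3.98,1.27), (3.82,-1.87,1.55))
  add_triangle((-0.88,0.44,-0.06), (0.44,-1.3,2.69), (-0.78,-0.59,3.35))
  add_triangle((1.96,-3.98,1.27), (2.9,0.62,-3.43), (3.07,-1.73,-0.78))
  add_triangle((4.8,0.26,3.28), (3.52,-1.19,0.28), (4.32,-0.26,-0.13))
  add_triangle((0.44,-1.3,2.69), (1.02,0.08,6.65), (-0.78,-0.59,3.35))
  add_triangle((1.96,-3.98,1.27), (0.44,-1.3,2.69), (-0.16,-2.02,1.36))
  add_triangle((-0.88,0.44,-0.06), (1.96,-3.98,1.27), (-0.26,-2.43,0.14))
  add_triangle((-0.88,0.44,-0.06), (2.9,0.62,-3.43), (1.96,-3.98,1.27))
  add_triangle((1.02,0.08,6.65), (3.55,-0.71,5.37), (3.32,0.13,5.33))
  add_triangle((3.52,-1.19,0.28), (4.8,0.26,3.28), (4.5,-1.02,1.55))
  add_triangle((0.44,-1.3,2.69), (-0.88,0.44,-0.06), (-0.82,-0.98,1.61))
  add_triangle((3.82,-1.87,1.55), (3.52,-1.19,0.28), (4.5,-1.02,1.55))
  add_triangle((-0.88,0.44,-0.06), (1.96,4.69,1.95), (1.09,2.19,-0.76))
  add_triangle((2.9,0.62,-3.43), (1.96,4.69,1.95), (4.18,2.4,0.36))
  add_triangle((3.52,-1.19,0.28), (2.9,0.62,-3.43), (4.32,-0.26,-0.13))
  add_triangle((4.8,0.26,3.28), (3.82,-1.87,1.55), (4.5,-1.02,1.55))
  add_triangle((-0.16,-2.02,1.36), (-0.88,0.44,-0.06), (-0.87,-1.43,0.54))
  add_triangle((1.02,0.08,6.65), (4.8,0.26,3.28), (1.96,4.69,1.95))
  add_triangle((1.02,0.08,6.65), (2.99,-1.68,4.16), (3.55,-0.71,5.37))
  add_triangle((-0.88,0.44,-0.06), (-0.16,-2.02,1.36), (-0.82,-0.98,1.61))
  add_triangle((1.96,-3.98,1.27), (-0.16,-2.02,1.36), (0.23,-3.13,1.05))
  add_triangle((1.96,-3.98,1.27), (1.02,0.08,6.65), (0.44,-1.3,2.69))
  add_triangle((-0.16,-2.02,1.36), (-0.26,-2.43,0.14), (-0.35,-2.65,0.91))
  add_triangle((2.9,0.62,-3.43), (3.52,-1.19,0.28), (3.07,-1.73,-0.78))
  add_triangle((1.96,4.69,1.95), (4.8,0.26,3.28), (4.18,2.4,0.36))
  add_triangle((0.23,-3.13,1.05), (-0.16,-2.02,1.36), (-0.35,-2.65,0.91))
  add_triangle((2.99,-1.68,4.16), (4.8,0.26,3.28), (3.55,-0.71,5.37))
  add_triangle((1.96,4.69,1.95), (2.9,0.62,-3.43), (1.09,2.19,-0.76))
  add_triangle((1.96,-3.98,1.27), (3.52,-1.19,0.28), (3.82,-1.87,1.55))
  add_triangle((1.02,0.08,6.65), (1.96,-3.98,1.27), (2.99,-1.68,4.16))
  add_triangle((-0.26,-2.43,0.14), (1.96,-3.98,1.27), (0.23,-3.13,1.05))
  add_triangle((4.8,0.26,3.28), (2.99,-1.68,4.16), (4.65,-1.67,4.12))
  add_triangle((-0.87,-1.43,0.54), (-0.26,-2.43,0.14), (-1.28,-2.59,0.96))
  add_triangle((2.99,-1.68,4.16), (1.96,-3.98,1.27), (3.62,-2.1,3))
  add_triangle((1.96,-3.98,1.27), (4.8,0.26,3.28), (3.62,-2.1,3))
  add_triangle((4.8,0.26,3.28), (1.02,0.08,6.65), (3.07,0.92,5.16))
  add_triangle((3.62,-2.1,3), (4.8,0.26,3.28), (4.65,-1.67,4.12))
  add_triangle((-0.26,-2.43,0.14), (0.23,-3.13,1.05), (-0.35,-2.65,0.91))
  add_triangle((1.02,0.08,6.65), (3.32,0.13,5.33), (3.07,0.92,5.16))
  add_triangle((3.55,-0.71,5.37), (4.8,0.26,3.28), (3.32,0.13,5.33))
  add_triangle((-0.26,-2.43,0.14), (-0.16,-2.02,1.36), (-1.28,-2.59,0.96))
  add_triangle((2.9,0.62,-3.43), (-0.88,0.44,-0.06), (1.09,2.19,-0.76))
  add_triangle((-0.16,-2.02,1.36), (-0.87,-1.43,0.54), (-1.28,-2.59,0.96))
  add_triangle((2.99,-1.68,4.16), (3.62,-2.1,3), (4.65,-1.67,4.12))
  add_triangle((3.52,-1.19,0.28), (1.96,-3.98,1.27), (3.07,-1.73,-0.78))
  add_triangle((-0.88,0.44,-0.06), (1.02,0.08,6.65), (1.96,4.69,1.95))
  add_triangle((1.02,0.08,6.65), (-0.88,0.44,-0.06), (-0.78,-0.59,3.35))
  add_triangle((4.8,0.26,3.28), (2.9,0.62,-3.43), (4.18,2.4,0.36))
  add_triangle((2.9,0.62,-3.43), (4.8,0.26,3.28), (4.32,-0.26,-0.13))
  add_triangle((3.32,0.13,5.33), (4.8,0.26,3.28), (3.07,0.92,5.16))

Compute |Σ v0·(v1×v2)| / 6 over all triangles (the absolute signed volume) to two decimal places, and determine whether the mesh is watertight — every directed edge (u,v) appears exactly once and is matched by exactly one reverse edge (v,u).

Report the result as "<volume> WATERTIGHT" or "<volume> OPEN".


Per-triangle v0·(v1×v2)/6:
  t1: +0.1819
  t2: +0.6273
  t3: +3.3510
  t4: +0.1567
  t5: +1.9233
  t6: +2.5642
  t7: +1.9297
  t8: +1.6478
  t9: -0.3573
  t10: +1.2512
  t11: +2.3475
  t12: +0.4643
  t13: +0.2784
  t14: +0.7711
  t15: +1.4224
  t16: +7.8414
  t17: +2.1334
  t18: +1.4618
  t19: +0.1904
  t20: +21.8180
  t21: +3.2085
  t22: +0.2336
  t23: +0.5831
  t24: +2.4854
  t25: -0.0507
  t26: +2.4480
  t27: +10.2161
  t28: +0.1905
  t29: +2.8104
  t30: +2.9447
  t31: +2.0471
  t32: +7.0298
  t33: +0.6022
  t34: +1.8658
  t35: +0.0496
  t36: +2.8736
  t37: +1.8479
  t38: -3.5288
  t39: +0.9220
  t40: +0.1967
  t41: +2.2131
  t42: +2.0924
  t43: +0.5235
  t44: +1.2019
  t45: +0.0467
  t46: +1.0340
  t47: +2.4457
  t48: +5.3151
  t49: +1.2403
  t50: +8.4857
  t51: +3.2801
  t52: +1.9680
Σ = +120.8266 → |volume| = 120.83

Directed edges: 156 total, each appears once with its reverse present → watertight.

120.83 WATERTIGHT


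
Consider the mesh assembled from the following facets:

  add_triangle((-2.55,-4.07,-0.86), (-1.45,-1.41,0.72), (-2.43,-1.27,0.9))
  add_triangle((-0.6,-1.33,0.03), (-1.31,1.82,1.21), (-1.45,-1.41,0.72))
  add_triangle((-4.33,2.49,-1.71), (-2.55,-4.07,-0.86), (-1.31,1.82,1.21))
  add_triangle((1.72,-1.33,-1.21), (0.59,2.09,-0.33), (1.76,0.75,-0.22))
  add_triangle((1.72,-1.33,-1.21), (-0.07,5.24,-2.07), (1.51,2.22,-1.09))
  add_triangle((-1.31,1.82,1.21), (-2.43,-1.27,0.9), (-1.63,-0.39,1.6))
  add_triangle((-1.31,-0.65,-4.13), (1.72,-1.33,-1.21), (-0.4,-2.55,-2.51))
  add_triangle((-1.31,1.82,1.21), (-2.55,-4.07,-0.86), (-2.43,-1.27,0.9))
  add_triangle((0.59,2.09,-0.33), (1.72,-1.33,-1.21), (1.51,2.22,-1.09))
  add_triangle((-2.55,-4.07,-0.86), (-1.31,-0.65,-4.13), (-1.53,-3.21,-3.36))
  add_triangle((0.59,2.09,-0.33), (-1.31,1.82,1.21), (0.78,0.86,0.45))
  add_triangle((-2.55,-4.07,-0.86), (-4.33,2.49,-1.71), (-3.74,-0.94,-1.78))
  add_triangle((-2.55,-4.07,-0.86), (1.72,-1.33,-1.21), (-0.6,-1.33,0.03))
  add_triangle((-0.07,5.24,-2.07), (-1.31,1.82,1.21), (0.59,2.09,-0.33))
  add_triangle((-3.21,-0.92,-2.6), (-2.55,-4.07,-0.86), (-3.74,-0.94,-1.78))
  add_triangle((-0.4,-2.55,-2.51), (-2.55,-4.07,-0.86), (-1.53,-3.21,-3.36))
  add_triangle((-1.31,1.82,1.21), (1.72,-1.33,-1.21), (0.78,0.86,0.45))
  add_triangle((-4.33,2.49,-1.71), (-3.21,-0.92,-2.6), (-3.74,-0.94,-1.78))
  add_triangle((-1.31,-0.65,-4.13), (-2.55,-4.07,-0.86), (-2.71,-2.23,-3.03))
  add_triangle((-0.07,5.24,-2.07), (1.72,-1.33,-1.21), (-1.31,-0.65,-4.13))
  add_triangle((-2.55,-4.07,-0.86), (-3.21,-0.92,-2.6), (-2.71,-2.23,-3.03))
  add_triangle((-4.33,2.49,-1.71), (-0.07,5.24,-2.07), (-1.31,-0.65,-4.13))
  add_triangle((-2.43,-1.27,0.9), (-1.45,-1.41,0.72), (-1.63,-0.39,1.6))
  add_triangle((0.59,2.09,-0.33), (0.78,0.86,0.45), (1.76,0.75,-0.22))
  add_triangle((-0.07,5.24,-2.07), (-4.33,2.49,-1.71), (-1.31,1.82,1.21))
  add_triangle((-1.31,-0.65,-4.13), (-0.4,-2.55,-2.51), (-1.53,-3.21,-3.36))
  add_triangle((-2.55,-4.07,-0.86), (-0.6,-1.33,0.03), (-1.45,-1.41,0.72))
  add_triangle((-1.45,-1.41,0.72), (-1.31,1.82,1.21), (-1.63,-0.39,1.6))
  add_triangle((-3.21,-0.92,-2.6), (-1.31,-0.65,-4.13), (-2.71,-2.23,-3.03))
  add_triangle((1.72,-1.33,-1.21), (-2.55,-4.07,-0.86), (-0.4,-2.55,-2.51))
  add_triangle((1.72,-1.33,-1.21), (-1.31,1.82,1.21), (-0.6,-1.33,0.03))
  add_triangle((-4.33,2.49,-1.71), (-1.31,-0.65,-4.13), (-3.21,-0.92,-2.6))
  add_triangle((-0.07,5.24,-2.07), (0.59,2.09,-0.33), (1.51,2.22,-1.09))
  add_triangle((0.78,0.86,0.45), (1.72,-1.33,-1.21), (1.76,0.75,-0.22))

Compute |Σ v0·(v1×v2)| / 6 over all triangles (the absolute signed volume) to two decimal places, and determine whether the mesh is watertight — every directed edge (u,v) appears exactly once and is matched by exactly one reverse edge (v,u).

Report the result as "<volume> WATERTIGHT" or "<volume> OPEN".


Per-triangle v0·(v1×v2)/6:
  t1: +0.6794
  t2: -0.0994
  t3: +7.0147
  t4: +0.6917
  t5: +2.0168
  t6: +0.8750
  t7: +2.8099
  t8: +1.0269
  t9: +0.1028
  t10: +2.9454
  t11: +0.6523
  t12: +1.5386
  t13: +0.6857
  t14: +1.5975
  t15: +2.3168
  t16: +1.5353
  t17: -0.1101
  t18: +2.3669
  t19: +1.9887
  t20: +8.5200
  t21: +2.4289
  t22: +15.6248
  t23: +0.2974
  t24: +0.3349
  t25: +8.0540
  t26: +1.4197
  t27: +0.2806
  t28: -0.4295
  t29: +2.2635
  t30: +2.6593
  t31: +0.0576
  t32: +5.8619
  t33: +0.7814
  t34: +0.1773
Σ = +78.9669 → |volume| = 78.97

Directed edges: 102 total, each appears once with its reverse present → watertight.

78.97 WATERTIGHT


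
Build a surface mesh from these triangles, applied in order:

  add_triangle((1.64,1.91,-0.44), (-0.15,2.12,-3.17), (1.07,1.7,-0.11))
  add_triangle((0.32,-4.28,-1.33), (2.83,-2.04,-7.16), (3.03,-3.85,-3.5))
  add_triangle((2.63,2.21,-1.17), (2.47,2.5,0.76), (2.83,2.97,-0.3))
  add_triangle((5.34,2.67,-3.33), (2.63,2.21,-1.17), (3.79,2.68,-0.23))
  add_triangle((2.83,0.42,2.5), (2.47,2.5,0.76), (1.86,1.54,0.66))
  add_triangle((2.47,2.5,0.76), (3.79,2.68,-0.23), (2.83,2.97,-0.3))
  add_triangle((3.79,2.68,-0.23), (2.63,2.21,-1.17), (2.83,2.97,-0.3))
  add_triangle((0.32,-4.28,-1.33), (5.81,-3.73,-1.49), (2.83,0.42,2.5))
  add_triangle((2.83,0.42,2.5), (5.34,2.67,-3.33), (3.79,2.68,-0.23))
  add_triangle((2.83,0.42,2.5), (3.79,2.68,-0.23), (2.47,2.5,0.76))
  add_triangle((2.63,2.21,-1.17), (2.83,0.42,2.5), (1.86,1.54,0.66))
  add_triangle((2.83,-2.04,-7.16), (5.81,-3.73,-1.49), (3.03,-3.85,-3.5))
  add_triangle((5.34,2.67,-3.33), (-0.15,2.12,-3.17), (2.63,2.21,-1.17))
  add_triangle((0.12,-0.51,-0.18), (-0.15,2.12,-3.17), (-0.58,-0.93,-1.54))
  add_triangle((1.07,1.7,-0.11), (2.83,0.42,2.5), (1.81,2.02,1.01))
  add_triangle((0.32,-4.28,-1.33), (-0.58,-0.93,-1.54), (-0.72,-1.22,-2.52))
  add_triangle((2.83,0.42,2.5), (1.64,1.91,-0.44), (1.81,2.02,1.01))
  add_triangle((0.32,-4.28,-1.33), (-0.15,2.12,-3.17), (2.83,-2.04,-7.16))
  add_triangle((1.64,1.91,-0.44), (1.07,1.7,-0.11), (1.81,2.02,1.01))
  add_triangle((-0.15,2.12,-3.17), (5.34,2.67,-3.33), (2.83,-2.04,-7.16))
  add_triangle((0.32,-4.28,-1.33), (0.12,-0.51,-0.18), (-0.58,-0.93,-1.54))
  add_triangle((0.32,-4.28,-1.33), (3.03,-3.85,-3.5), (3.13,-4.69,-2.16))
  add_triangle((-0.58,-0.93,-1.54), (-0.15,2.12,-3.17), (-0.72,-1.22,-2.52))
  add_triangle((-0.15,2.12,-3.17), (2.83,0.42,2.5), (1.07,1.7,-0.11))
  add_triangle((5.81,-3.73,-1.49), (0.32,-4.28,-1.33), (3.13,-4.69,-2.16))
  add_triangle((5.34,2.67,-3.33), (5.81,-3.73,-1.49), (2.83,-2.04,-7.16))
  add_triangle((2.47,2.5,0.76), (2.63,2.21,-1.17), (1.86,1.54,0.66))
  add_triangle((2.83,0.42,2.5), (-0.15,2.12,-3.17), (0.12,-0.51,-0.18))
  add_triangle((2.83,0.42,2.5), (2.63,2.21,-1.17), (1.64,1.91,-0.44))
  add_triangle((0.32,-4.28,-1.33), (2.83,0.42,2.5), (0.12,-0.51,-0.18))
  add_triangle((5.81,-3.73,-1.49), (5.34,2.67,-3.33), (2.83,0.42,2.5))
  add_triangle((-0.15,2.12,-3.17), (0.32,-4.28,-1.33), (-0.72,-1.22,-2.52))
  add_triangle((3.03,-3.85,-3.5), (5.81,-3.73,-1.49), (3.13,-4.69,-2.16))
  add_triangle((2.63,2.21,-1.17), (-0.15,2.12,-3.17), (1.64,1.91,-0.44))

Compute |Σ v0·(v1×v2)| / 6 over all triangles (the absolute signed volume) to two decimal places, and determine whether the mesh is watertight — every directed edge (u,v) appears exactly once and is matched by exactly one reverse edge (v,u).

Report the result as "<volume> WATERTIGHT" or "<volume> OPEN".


Per-triangle v0·(v1×v2)/6:
  t1: +0.5093
  t2: +8.3657
  t3: -0.3039
  t4: +1.3710
  t5: -0.1415
  t6: +0.6179
  t7: +0.5900
  t8: +10.0243
  t9: +4.8688
  t10: +2.1803
  t11: -1.2388
  t12: +11.2791
  t13: +3.5179
  t14: -0.3020
  t15: -0.4436
  t16: +0.2680
  t17: +1.0973
  t18: +7.2731
  t19: +0.1898
  t20: +20.5751
  t21: -0.0830
  t22: +3.1928
  t23: +0.1564
  t24: -1.1418
  t25: +2.1160
  t26: +38.4188
  t27: -0.2955
  t28: -1.0452
  t29: +1.1249
  t30: -0.1823
  t31: +23.2952
  t32: +2.2286
  t33: +4.5644
  t34: +1.0397
Σ = +143.6868 → |volume| = 143.69

Directed edges: 102 total, each appears once with its reverse present → watertight.

143.69 WATERTIGHT


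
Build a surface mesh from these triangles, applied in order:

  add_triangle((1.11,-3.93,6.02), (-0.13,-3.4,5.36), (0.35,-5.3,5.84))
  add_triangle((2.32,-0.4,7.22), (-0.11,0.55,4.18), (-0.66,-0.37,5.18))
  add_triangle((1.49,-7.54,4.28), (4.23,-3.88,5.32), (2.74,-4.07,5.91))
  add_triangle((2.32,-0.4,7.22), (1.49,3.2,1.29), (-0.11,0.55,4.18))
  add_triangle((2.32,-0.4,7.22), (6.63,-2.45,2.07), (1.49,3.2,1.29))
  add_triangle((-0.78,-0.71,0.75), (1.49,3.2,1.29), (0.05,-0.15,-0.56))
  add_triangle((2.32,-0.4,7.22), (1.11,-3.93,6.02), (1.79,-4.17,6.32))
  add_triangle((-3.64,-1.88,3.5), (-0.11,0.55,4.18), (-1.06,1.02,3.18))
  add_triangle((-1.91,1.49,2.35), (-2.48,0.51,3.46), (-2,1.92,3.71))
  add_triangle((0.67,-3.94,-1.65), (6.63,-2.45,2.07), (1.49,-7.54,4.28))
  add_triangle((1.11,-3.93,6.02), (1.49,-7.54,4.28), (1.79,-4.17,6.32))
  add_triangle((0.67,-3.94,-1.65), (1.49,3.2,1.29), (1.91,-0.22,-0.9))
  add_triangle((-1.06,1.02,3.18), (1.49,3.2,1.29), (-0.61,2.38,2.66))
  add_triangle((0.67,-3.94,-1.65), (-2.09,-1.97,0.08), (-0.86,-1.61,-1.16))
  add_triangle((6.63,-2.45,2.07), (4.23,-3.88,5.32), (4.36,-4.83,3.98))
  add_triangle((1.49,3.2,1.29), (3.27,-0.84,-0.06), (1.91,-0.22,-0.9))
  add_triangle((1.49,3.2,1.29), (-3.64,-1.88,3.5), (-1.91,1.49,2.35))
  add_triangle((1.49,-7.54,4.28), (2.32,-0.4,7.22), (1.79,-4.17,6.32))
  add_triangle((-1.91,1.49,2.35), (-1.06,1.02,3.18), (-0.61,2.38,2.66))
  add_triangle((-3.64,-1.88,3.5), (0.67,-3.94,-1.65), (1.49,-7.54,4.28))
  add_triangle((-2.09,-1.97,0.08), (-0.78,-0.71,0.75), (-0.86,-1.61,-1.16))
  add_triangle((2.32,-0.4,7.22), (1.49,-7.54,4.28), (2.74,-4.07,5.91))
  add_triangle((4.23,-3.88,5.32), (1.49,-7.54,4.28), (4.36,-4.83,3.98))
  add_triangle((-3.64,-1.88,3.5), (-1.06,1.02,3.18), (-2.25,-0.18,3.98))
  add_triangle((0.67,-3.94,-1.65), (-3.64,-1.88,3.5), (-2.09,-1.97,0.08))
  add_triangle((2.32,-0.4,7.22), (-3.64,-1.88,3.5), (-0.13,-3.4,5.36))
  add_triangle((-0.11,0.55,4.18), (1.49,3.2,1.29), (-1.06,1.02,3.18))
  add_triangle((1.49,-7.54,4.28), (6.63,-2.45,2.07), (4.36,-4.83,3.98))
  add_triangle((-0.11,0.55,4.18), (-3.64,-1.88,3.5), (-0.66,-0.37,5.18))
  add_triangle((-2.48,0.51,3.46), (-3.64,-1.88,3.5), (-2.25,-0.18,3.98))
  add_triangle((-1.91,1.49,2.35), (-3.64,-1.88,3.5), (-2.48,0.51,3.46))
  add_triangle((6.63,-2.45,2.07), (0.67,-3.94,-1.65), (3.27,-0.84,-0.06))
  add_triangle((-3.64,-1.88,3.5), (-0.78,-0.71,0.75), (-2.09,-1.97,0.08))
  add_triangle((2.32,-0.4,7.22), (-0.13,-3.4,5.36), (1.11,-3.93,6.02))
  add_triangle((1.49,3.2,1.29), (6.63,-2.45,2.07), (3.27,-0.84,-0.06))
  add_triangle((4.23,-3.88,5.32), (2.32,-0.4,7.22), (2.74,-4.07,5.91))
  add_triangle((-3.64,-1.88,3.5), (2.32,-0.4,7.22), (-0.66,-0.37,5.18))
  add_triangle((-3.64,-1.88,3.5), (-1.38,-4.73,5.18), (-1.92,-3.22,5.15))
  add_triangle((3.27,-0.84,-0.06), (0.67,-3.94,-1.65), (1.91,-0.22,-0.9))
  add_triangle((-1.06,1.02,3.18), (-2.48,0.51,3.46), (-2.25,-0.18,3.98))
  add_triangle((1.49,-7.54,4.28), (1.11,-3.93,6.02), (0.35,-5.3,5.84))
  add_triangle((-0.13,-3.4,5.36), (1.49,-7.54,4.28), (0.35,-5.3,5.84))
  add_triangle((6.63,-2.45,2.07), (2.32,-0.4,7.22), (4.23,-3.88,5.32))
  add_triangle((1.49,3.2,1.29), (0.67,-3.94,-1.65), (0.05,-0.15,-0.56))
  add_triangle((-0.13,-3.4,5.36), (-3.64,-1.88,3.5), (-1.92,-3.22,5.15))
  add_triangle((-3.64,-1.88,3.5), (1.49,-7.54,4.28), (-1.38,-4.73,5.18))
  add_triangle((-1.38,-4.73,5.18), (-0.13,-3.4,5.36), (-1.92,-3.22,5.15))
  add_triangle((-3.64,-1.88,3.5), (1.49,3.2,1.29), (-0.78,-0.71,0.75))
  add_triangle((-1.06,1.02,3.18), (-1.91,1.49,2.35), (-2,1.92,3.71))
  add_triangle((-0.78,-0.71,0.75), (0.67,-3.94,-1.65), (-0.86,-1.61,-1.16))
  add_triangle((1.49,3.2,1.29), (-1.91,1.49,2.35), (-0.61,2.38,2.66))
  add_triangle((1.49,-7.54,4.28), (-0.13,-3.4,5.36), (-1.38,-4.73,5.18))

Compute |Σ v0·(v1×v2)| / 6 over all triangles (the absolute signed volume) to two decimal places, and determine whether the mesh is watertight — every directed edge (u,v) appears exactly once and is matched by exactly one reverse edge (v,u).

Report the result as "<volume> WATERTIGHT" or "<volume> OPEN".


232.74 OPEN

Per-triangle v0·(v1×v2)/6:
  t1: +1.7413
  t2: +2.3314
  t3: +8.0829
  t4: +6.7321
  t5: +26.5039
  t6: +0.0535
  t7: +2.7473
  t8: +3.0789
  t9: +0.6134
  t10: +29.9238
  t11: +2.9435
  t12: -1.0175
  t13: +1.1451
  t14: +1.4473
  t15: +7.5205
  t16: +1.8832
  t17: -3.3335
  t18: +2.6434
  t19: +1.0197
  t20: +19.9244
  t21: -0.1900
  t22: +6.8734
  t23: +7.9527
  t24: -0.4400
  t25: +4.4740
  t26: +14.0330
  t27: +2.6998
  t28: +6.6567
  t29: +1.7453
  t30: +1.3329
  t31: +1.0578
  t32: +5.1672
  t33: -0.3596
  t34: +4.9381
  t35: +4.8156
  t36: +7.7233
  t37: +4.2402
  t38: +2.8431
  t39: +2.0177
  t40: +0.7307
  t41: +4.5068
  t42: -0.1525
  t43: +18.6508
  t44: +0.6633
  t45: +0.3969
  t46: +5.5013
  t47: +2.3683
  t48: -0.5073
  t49: -0.1381
  t50: -1.0671
  t51: +0.7585
  t52: +7.4630
Σ = +232.7404 → |volume| = 232.74

Directed edges: 156 total; 6 unmatched, e.g. (0.05,-0.15,-0.56)→(-0.78,-0.71,0.75) → open.


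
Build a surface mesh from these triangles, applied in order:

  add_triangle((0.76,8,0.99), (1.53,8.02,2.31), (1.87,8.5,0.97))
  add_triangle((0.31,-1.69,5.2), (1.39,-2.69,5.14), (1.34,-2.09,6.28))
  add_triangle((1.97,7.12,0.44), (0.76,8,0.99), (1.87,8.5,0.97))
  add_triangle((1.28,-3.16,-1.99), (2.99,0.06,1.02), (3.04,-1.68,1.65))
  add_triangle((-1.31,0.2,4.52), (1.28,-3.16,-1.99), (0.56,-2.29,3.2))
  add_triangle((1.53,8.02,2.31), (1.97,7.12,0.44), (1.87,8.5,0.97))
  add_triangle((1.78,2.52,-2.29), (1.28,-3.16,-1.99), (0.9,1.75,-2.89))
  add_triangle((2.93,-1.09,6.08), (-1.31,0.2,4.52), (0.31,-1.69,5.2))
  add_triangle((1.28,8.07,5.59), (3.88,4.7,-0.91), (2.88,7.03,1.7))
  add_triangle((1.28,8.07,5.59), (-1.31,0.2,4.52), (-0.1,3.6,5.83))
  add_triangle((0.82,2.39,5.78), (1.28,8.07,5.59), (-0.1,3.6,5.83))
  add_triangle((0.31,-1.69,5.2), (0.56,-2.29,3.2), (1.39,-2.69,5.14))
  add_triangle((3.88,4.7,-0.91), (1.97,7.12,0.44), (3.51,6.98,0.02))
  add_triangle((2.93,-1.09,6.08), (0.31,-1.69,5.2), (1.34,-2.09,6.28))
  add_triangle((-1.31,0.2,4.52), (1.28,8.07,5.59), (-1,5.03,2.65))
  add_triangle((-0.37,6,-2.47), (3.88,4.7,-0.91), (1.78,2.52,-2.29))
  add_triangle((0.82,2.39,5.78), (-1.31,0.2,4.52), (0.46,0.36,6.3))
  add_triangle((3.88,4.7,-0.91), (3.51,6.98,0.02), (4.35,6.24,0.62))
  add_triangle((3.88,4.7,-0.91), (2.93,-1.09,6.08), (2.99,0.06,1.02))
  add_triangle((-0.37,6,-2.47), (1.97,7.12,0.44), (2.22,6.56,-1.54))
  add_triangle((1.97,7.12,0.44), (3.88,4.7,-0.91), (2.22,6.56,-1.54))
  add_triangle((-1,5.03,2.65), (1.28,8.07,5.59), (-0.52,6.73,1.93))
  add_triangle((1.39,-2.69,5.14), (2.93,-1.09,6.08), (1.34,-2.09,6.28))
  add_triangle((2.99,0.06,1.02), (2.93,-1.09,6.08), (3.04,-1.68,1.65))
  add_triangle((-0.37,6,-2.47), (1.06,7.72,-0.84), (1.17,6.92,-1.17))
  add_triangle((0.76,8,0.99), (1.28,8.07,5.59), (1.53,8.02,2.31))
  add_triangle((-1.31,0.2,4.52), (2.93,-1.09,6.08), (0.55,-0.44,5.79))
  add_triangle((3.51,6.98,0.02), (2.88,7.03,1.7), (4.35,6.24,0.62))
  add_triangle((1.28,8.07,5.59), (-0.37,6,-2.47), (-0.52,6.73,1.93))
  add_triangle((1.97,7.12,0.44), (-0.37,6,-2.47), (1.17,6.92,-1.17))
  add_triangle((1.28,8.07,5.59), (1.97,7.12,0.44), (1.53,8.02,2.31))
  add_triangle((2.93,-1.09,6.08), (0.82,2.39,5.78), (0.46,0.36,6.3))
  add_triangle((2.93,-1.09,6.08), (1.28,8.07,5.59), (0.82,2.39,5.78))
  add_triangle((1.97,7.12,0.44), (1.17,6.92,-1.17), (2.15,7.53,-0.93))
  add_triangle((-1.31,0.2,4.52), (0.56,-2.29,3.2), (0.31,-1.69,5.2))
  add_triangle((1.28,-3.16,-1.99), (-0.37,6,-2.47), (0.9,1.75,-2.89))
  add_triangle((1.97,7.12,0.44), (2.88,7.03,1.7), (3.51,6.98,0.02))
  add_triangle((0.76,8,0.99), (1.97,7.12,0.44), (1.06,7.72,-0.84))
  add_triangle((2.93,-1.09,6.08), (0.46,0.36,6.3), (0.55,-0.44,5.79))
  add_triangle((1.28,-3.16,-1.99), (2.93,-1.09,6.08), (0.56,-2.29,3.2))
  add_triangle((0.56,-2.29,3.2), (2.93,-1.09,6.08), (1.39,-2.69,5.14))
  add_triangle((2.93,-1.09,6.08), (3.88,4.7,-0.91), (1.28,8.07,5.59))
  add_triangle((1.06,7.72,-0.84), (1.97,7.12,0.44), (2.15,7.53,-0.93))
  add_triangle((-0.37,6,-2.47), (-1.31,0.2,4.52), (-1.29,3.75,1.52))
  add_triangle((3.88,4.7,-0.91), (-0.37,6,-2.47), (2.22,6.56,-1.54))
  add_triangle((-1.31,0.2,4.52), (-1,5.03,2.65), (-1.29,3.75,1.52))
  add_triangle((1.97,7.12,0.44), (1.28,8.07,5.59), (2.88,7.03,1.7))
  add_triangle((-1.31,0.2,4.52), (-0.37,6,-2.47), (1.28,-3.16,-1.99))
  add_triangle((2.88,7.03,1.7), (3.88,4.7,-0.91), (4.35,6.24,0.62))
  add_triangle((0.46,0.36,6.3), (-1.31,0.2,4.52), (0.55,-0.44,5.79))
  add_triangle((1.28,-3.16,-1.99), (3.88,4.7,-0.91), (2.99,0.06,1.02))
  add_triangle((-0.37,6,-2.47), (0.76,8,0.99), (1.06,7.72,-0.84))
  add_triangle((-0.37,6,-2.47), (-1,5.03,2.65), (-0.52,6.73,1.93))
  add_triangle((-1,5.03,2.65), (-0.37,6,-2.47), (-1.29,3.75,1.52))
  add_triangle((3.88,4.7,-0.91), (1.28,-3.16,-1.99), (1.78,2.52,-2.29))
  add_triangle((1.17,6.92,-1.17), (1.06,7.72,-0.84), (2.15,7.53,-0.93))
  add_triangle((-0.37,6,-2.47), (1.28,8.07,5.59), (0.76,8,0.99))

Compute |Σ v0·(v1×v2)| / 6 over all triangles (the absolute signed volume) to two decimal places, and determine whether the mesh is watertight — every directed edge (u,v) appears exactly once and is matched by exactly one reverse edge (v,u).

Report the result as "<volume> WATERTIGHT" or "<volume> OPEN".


227.06 OPEN

Per-triangle v0·(v1×v2)/6:
  t1: +1.9503
  t2: +0.8072
  t3: +0.4837
  t4: +3.0784
  t5: +2.1540
  t6: +0.6738
  t7: +2.6035
  t8: +4.9267
  t9: +3.4742
  t10: +2.0665
  t11: +5.7009
  t12: +0.8476
  t13: +0.9898
  t14: +0.8505
  t15: +12.1001
  t16: +7.2066
  t17: +3.5225
  t18: +2.3645
  t19: +10.4235
  t20: +6.0517
  t21: +5.3782
  t22: +4.8245
  t23: +1.9602
  t24: +4.0569
  t25: +1.1546
  t26: +3.8003
  t27: -0.1798
  t28: +2.8277
  t29: +9.2915
  t30: -1.3385
  t31: +2.1113
  t32: +5.9773
  t33: +13.1596
  t34: -1.3592
  t35: +1.1770
  t36: +0.9626
  t37: +2.8273
  t38: +2.9045
  t39: +1.8202
  t40: +7.3939
  t41: +0.1305
  t42: +46.2008
  t43: +1.8857
  t44: -0.8970
  t45: +2.1495
  t46: +2.5003
  t47: +7.0794
  t48: -0.7237
  t49: -2.2652
  t50: +1.3352
  t51: +9.1354
  t52: +3.6491
  t53: +2.7469
  t54: +2.8846
  t55: +6.1015
  t56: +0.5676
  t57: +3.5556
Σ = +227.0623 → |volume| = 227.06

Directed edges: 171 total; 9 unmatched, e.g. (3.04,-1.68,1.65)→(1.28,-3.16,-1.99) → open.


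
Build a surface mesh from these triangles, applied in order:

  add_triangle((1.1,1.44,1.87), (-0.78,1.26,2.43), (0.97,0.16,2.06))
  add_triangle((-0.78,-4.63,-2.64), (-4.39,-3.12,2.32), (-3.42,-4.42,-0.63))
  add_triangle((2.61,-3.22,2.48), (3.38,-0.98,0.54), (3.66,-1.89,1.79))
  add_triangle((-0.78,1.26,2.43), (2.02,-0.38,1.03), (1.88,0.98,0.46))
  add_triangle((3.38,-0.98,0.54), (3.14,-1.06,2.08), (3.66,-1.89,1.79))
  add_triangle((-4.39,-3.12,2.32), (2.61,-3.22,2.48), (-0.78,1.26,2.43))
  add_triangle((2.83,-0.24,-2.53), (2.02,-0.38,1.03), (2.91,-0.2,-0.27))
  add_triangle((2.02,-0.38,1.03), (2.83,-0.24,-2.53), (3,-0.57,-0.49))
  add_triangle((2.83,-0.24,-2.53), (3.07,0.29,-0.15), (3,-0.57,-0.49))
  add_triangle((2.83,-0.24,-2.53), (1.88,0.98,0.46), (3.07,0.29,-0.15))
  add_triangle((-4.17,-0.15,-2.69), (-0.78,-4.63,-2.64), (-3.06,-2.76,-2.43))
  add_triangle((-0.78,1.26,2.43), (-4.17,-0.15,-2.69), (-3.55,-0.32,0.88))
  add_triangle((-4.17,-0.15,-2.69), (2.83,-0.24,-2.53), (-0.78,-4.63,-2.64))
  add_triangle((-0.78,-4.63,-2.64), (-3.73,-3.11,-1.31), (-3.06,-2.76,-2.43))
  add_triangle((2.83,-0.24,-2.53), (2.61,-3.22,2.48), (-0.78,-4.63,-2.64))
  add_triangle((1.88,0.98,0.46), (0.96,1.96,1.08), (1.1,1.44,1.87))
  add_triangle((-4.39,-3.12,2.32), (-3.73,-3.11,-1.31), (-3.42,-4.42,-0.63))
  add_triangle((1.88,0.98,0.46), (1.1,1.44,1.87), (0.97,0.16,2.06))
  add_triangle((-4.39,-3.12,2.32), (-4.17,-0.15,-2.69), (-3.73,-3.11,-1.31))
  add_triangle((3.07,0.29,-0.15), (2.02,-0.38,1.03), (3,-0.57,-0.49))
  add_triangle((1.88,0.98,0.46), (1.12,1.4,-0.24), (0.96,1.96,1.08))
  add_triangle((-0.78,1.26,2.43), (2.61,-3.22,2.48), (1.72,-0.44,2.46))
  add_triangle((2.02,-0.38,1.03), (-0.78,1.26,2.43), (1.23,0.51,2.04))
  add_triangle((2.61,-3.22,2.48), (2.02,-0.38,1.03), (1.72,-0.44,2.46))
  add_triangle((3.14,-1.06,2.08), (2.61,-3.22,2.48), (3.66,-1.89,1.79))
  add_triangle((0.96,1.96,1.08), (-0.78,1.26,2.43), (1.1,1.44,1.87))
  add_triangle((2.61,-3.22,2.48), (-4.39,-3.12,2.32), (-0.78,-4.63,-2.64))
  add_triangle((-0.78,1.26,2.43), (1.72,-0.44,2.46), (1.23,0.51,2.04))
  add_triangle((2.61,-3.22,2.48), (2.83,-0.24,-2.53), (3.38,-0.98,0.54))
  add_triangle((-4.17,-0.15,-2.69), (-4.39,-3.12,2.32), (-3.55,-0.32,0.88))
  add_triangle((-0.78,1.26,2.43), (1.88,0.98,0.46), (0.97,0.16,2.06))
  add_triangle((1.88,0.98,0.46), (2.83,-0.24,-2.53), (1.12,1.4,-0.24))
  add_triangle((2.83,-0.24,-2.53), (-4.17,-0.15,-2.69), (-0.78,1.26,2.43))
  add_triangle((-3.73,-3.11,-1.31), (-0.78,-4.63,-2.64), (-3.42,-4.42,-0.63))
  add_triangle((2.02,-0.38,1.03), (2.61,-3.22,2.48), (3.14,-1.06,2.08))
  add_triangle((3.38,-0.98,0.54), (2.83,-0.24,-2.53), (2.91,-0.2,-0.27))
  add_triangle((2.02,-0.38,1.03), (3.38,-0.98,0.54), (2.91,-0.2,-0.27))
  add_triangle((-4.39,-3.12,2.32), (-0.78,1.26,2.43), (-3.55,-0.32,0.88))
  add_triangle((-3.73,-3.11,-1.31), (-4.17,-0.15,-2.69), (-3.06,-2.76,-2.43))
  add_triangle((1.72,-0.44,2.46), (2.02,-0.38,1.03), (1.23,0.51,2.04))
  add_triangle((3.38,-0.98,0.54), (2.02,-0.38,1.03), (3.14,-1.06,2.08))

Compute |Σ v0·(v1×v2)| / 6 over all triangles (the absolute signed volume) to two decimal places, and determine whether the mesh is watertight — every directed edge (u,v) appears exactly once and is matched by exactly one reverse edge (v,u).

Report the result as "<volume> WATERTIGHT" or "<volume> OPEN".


126.63 OPEN

Per-triangle v0·(v1×v2)/6:
  t1: +0.9361
  t2: +2.8256
  t3: +0.7092
  t4: +1.4565
  t5: +0.6354
  t6: +12.6156
  t7: -0.2921
  t8: -0.2064
  t9: +0.9552
  t10: +0.8387
  t11: +2.4768
  t12: +3.2298
  t13: +13.4231
  t14: +3.0462
  t15: +15.3818
  t16: +0.5026
  t17: +3.9573
  t18: +0.6683
  t19: +8.3986
  t20: +0.5931
  t21: +0.4512
  t22: +2.2133
  t23: -0.1763
  t24: +1.4093
  t25: +1.0338
  t26: +0.7151
  t27: +22.8419
  t28: +0.7528
  t29: +3.4634
  t30: +5.8375
  t31: -1.2356
  t32: +1.1004
  t33: +3.2023
  t34: +3.7200
  t35: -0.2584
  t36: +0.8411
  t37: +0.3416
  t38: +4.5747
  t39: +2.9620
  t40: +0.4505
  t41: +0.2425
Σ = +126.6349 → |volume| = 126.63

Directed edges: 123 total; 7 unmatched, e.g. (2.02,-0.38,1.03)→(1.88,0.98,0.46) → open.


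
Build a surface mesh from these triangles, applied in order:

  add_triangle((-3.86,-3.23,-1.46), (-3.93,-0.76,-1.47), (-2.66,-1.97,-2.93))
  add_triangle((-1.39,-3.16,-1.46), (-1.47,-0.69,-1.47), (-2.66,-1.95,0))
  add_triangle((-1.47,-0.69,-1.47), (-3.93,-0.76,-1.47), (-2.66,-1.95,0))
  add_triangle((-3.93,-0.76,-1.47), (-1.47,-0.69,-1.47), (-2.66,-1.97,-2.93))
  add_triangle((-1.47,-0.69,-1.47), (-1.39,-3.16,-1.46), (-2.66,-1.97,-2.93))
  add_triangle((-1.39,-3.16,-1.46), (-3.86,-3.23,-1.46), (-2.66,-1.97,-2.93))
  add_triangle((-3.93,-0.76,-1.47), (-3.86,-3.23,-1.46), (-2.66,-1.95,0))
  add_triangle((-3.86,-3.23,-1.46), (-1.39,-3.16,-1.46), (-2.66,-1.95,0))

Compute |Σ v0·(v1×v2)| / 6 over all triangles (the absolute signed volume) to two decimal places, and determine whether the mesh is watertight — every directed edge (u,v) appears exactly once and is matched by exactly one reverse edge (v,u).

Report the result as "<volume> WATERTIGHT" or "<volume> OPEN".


Per-triangle v0·(v1×v2)/6:
  t1: +3.1323
  t2: -1.6462
  t3: -1.1296
  t4: +0.3631
  t5: -0.1535
  t6: +2.6253
  t7: +1.6337
  t8: +1.1267
Σ = +5.9518 → |volume| = 5.95

Directed edges: 24 total, each appears once with its reverse present → watertight.

5.95 WATERTIGHT


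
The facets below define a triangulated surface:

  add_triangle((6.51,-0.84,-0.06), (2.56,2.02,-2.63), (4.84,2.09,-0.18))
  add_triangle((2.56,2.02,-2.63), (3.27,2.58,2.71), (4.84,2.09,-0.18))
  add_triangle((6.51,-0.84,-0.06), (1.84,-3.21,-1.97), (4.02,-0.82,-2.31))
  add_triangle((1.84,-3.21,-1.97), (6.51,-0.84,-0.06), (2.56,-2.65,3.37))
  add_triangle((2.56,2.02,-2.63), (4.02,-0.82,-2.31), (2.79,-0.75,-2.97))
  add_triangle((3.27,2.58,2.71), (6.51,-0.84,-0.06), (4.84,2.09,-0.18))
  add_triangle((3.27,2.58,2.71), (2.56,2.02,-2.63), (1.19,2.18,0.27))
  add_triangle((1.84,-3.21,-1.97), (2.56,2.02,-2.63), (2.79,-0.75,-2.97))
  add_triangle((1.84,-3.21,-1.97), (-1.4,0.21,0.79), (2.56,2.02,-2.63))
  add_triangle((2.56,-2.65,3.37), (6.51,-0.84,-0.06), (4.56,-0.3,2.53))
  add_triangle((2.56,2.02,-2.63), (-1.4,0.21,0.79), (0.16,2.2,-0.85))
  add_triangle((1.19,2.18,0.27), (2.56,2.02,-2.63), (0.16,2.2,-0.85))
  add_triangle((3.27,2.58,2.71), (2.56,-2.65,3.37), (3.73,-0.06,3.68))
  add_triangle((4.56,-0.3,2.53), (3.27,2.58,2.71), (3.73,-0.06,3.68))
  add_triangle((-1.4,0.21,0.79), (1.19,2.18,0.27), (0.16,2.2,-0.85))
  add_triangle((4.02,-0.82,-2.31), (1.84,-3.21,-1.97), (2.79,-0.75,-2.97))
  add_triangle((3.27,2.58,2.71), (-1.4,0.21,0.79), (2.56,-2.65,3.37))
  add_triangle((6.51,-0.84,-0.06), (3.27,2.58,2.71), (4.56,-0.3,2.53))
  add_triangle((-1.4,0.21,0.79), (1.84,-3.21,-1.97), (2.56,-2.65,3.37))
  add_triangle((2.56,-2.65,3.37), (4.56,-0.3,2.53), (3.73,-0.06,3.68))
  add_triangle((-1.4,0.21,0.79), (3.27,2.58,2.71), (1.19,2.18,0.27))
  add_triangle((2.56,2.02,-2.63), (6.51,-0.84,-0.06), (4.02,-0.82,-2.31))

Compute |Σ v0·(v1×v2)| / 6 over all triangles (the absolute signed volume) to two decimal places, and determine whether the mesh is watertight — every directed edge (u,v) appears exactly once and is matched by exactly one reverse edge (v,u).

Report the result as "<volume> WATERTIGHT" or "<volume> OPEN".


Per-triangle v0·(v1×v2)/6:
  t1: +7.3313
  t2: +4.4771
  t3: +6.6924
  t4: +15.8607
  t5: +2.4685
  t6: +8.5114
  t7: +3.2139
  t8: -0.1059
  t9: +1.3342
  t10: +7.5353
  t11: +0.1890
  t12: +1.6836
  t13: +0.5447
  t14: +3.2950
  t15: +0.9067
  t16: +2.4852
  t17: +5.8579
  t18: +7.5200
  t19: +3.7887
  t20: +3.3121
  t21: +1.8323
  t22: +6.6483
Σ = +95.3821 → |volume| = 95.38

Directed edges: 66 total, each appears once with its reverse present → watertight.

95.38 WATERTIGHT
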